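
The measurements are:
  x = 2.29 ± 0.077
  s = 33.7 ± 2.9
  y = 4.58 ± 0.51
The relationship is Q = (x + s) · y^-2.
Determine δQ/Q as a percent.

23.7%

Let u = x + s = 36.0. δu = √(δx² + δs²) = √(0.00593 + 8.41) = 2.90, so δu/u = 0.0806.
Q is then a monomial in u, y:
δQ/Q = √((δu/u)² + (-2·δy/y)²) = √(0.00650 + 0.0496) = 0.237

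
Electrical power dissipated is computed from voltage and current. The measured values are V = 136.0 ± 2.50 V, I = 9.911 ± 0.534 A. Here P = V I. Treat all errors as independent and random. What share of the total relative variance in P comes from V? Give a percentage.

(δP/P)² = (1·δV/V)² + (1·δI/I)²
  V term: (1×0.0184)² = 0.000338
  I term: (1×0.0539)² = 0.00290
Total = 0.00324. Share from V = 0.000338/0.00324 = 0.104.

10.4%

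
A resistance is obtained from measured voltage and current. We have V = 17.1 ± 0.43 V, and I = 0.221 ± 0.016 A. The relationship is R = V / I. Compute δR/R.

R is a product of powers, so relative uncertainties combine in quadrature:
  (1·δV/V)² = (1×0.0251)² = 0.000632;  (-1·δI/I)² = (-1×0.0724)² = 0.00524
δR/R = √(0.00587) = 0.0766

0.0766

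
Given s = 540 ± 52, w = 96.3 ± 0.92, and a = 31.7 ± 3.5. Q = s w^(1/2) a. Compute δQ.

For a monomial Q ∝ s, w^(1/2), a, fractional errors add in quadrature:
  (1·δs/s)² = (1×0.0963)² = 0.00927;  (½·δw/w)² = (0.5×0.00955)² = 2.28e-05;  (1·δa/a)² = (1×0.110)² = 0.0122
δQ/Q = √(0.0215) = 0.147
Q = 1.68e+05, so δQ = 0.147 × 1.68e+05 = 24600.

24600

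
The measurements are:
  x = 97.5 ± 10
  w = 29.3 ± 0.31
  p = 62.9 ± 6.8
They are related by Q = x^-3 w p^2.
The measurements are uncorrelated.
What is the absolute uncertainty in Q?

Q is a product of powers, so relative uncertainties combine in quadrature:
  (-3·δx/x)² = (-3×0.103)² = 0.0947;  (1·δw/w)² = (1×0.0106)² = 0.000112;  (2·δp/p)² = (2×0.108)² = 0.0467
δQ/Q = √(0.142) = 0.376
Q = 0.125, so δQ = 0.376 × 0.125 = 0.0471.

0.0471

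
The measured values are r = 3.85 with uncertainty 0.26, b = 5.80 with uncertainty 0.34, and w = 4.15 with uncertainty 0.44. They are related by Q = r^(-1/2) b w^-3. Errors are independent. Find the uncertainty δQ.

Each factor contributes (exponent × relative error)² to (δQ/Q)²:
  (−½·δr/r)² = (-0.5×0.0675)² = 0.00114;  (1·δb/b)² = (1×0.0586)² = 0.00344;  (-3·δw/w)² = (-3×0.106)² = 0.101
δQ/Q = √(0.106) = 0.325
Q = 0.0414, so δQ = 0.325 × 0.0414 = 0.0134.

0.0134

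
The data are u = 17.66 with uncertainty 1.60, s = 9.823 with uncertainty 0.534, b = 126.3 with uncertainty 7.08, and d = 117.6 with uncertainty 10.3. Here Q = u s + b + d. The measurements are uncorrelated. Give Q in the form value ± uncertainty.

417.4 ± 22.2

Let p = u·s = 173.5. δp/p = √((1·δu/u)² + (1·δs/s)²) = √(0.00821 + 0.00296) = 0.106, so δp = 18.3.
Q = p + b + d: δQ = √(δp² + δb² + δd²) = √(336 + 50.1 + 106) = 22.2
Q = 417.4.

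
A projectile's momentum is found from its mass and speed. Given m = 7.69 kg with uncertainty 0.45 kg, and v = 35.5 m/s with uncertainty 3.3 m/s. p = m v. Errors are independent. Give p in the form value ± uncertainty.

273 ± 30.0 kg·m/s

Products/powers → add relative errors in quadrature, weighted by exponent:
  (1·δm/m)² = (1×0.0585)² = 0.00342;  (1·δv/v)² = (1×0.0930)² = 0.00864
δp/p = √(0.0121) = 0.110
p = 273 kg·m/s, so δp = 0.110 × 273 = 30.0 kg·m/s.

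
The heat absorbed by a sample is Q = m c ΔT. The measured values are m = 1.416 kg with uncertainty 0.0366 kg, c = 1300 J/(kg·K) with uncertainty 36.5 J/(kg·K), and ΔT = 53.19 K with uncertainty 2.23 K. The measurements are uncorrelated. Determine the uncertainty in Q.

For a monomial Q ∝ m, c, ΔT, fractional errors add in quadrature:
  (1·δm/m)² = (1×0.0258)² = 0.000668;  (1·δc/c)² = (1×0.0281)² = 0.000788;  (1·δΔT/ΔT)² = (1×0.0419)² = 0.00176
δQ/Q = √(0.00321) = 0.0567
Q = 97910 J, so δQ = 0.0567 × 97910 = 5550 J.

5550 J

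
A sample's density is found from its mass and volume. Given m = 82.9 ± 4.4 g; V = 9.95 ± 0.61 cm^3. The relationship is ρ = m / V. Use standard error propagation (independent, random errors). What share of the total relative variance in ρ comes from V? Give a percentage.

57.2%

(δρ/ρ)² = (1·δm/m)² + (-1·δV/V)²
  m term: (1×0.0531)² = 0.00282
  V term: (-1×0.0613)² = 0.00376
Total = 0.00658. Share from V = 0.00376/0.00658 = 0.572.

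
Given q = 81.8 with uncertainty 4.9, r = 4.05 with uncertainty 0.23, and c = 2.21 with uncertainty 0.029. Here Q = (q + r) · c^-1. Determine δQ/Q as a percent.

5.86%

Let u = q + r = 85.8. δu = √(δq² + δr²) = √(24.0 + 0.0529) = 4.91, so δu/u = 0.0571.
Q is then a monomial in u, c:
δQ/Q = √((δu/u)² + (-1·δc/c)²) = √(0.00326 + 0.000172) = 0.0586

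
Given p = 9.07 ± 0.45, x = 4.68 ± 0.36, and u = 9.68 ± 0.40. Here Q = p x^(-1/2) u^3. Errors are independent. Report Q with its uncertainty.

3800 ± 528

Products/powers → add relative errors in quadrature, weighted by exponent:
  (1·δp/p)² = (1×0.0496)² = 0.00246;  (−½·δx/x)² = (-0.5×0.0769)² = 0.00148;  (3·δu/u)² = (3×0.0413)² = 0.0154
δQ/Q = √(0.0193) = 0.139
Q = 3800, so δQ = 0.139 × 3800 = 528.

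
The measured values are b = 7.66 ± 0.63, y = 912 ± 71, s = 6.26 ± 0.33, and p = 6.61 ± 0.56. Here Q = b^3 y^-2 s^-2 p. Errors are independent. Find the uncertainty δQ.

2.93e-05

Relative error in a monomial: (δQ/Q)² = Σ (nᵢ · δxᵢ/xᵢ)².
  (3·δb/b)² = (3×0.0822)² = 0.0609;  (-2·δy/y)² = (-2×0.0779)² = 0.0242;  (-2·δs/s)² = (-2×0.0527)² = 0.0111;  (1·δp/p)² = (1×0.0847)² = 0.00718
δQ/Q = √(0.103) = 0.322
Q = 9.11e-05, so δQ = 0.322 × 9.11e-05 = 2.93e-05.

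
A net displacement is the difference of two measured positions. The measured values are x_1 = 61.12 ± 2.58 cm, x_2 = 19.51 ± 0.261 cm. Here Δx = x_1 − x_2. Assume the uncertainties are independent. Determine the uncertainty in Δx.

2.59 cm

Absolute uncertainties add in quadrature for a linear combination:
  (δx_1)² = 6.66;  (δx_2)² = 0.0681
δΔx = √(6.72) = 2.59 cm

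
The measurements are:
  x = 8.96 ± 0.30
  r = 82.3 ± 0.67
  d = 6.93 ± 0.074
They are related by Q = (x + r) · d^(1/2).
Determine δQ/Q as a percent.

Let u = x + r = 91.3. δu = √(δx² + δr²) = √(0.0900 + 0.449) = 0.734, so δu/u = 0.00804.
Q is then a monomial in u, d:
δQ/Q = √((δu/u)² + (½·δd/d)²) = √(6.47e-05 + 2.85e-05) = 0.00965

0.965%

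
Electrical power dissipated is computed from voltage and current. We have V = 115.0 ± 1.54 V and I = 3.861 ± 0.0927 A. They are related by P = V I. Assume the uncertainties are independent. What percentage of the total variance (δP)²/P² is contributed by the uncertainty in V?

(δP/P)² = (1·δV/V)² + (1·δI/I)²
  V term: (1×0.0134)² = 0.000179
  I term: (1×0.0240)² = 0.000576
Total = 0.000756. Share from V = 0.000179/0.000756 = 0.237.

23.7%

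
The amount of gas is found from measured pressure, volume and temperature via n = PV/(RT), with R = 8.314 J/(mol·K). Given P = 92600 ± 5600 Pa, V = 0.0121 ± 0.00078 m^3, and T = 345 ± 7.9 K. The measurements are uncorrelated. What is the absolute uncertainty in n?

Since n is a product/quotient, work with relative uncertainties:
  (1·δP/P)² = (1×0.0605)² = 0.00366;  (1·δV/V)² = (1×0.0645)² = 0.00416;  (-1·δT/T)² = (-1×0.0229)² = 0.000524
δn/n = √(0.00834) = 0.0913
n = 0.391 mol, so δn = 0.0913 × 0.391 = 0.0357 mol.

0.0357 mol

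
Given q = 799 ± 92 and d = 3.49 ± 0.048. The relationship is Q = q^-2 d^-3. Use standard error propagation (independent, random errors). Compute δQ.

8.62e-09

Products/powers → add relative errors in quadrature, weighted by exponent:
  (-2·δq/q)² = (-2×0.115)² = 0.0530;  (-3·δd/d)² = (-3×0.0138)² = 0.00170
δQ/Q = √(0.0547) = 0.234
Q = 3.68e-08, so δQ = 0.234 × 3.68e-08 = 8.62e-09.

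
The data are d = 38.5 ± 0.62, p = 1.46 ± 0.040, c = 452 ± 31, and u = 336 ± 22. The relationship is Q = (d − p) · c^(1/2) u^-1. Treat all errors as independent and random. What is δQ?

Let w = d − p = 37.0. δw = √(δd² + δp²) = √(0.384 + 0.00160) = 0.621, so δw/w = 0.0168.
Q is then a monomial in w, c, u:
δQ/Q = √((δw/w)² + (½·δc/c)² + (-1·δu/u)²) = √(0.000281 + 0.00118 + 0.00429) = 0.0758
Q = 2.34, so δQ = 0.0758 × 2.34 = 0.178.

0.178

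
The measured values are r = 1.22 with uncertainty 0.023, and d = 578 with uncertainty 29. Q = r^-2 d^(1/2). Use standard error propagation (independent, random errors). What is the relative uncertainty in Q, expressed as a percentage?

4.53%

Each factor contributes (exponent × relative error)² to (δQ/Q)²:
  (-2·δr/r)² = (-2×0.0189)² = 0.00142;  (½·δd/d)² = (0.5×0.0502)² = 0.000629
δQ/Q = √(0.00205) = 0.0453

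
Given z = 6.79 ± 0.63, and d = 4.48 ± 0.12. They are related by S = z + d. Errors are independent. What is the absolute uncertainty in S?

Each term contributes (cᵢ δxᵢ)² to (δS)²:
  (δz)² = 0.397;  (δd)² = 0.0144
δS = √(0.411) = 0.641

0.641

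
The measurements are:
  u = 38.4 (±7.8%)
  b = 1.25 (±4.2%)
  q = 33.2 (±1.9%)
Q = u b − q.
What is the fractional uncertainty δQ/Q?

Let p = u·b = 48.0. δp/p = √((1·δu/u)² + (1·δb/b)²) = √(0.00608 + 0.00176) = 0.0886, so δp = 4.25.
Q = p − q: δQ = √(δp² + δq²) = √(18.1 + 0.398) = 4.30
Q = 14.8, so δQ/Q = 4.30/14.8 = 0.290.

0.290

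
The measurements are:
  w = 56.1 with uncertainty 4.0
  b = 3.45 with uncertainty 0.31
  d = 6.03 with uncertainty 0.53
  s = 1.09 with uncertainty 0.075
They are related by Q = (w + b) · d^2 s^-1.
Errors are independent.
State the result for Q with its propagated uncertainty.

1990 ± 398

Let u = w + b = 59.6. δu = √(δw² + δb²) = √(16.0 + 0.0961) = 4.01, so δu/u = 0.0674.
Q is then a monomial in u, d, s:
δQ/Q = √((δu/u)² + (2·δd/d)² + (-1·δs/s)²) = √(0.00454 + 0.0309 + 0.00473) = 0.200
Q = 1990, so δQ = 0.200 × 1990 = 398.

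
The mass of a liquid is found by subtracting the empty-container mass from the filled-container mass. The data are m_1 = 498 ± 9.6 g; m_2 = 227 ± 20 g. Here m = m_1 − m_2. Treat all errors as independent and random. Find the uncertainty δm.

22.2 g

m is a linear combination, so absolute uncertainties add in quadrature:
  (δm_1)² = 92.2;  (δm_2)² = 400
δm = √(492) = 22.2 g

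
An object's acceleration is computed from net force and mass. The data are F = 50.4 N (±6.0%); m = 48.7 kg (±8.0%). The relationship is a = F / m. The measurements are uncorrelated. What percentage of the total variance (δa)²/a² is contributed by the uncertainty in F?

(δa/a)² = (1·δF/F)² + (-1·δm/m)²
  F term: (1×0.0600)² = 0.00360
  m term: (-1×0.0800)² = 0.00640
Total = 0.0100. Share from F = 0.00360/0.0100 = 0.360.

36.0%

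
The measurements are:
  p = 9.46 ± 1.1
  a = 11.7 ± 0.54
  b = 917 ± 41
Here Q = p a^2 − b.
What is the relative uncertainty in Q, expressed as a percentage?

Let w = p·a^2 = 1290. δw/w = √((1·δp/p)² + (2·δa/a)²) = √(0.0135 + 0.00852) = 0.148, so δw = 192.
Q = w − b: δQ = √(δw² + δb²) = √(37000 + 1680) = 197
Q = 378, so δQ/Q = 197/378 = 0.520.

52.0%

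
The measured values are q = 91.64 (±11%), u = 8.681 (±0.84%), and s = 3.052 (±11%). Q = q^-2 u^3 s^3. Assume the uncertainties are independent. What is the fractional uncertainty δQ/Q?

0.397

For a monomial Q ∝ q^-2, u^3, s^3, fractional errors add in quadrature:
  (-2·δq/q)² = (-2×0.110)² = 0.0484;  (3·δu/u)² = (3×0.00840)² = 0.000635;  (3·δs/s)² = (3×0.110)² = 0.109
δQ/Q = √(0.158) = 0.397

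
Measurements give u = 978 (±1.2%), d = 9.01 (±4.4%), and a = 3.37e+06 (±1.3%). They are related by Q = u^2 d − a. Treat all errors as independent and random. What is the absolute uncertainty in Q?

Let p = u^2·d = 8.62e+06. δp/p = √((2·δu/u)² + (1·δd/d)²) = √(0.000576 + 0.00194) = 0.0501, so δp = 4.32e+05.
Q = p − a: δQ = √(δp² + δa²) = √(1.87e+11 + 1.92e+09) = 4.34e+05

4.34e+05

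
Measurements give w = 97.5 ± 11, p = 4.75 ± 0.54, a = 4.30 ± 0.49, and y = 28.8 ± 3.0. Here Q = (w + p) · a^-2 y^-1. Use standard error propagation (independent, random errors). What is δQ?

0.0524

Let u = w + p = 102. δu = √(δw² + δp²) = √(121 + 0.292) = 11.0, so δu/u = 0.108.
Q is then a monomial in u, a, y:
δQ/Q = √((δu/u)² + (-2·δa/a)² + (-1·δy/y)²) = √(0.0116 + 0.0519 + 0.0109) = 0.273
Q = 0.192, so δQ = 0.273 × 0.192 = 0.0524.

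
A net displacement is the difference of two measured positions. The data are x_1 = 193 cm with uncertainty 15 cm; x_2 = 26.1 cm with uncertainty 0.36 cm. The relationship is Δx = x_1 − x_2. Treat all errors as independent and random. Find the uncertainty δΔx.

15.0 cm

Each term contributes (cᵢ δxᵢ)² to (δΔx)²:
  (δx_1)² = 225;  (δx_2)² = 0.130
δΔx = √(225) = 15.0 cm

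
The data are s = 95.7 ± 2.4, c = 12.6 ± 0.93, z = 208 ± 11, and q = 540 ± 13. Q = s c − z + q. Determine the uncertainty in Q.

95.5

Let p = s·c = 1210. δp/p = √((1·δs/s)² + (1·δc/c)²) = √(0.000629 + 0.00545) = 0.0780, so δp = 94.0.
Q = p − z + q: δQ = √(δp² + δz² + δq²) = √(8840 + 121 + 169) = 95.5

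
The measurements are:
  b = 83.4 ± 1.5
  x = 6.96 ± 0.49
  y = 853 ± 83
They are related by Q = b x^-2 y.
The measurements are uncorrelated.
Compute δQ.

253

Relative error in a monomial: (δQ/Q)² = Σ (nᵢ · δxᵢ/xᵢ)².
  (1·δb/b)² = (1×0.0180)² = 0.000323;  (-2·δx/x)² = (-2×0.0704)² = 0.0198;  (1·δy/y)² = (1×0.0973)² = 0.00947
δQ/Q = √(0.0296) = 0.172
Q = 1470, so δQ = 0.172 × 1470 = 253.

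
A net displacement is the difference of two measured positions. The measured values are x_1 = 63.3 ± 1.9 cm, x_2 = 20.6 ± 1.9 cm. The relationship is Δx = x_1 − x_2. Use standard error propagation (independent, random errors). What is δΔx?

Δx is a linear combination, so absolute uncertainties add in quadrature:
  (δx_1)² = 3.61;  (δx_2)² = 3.61
δΔx = √(7.22) = 2.69 cm

2.69 cm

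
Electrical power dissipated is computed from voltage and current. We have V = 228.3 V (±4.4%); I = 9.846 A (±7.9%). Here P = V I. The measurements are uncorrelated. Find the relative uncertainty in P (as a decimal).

Products/powers → add relative errors in quadrature, weighted by exponent:
  (1·δV/V)² = (1×0.0440)² = 0.00194;  (1·δI/I)² = (1×0.0790)² = 0.00624
δP/P = √(0.00818) = 0.0904

0.0904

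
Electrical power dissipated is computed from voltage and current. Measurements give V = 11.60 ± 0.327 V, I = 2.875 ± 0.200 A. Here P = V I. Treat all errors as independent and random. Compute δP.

Each factor contributes (exponent × relative error)² to (δP/P)²:
  (1·δV/V)² = (1×0.0282)² = 0.000795;  (1·δI/I)² = (1×0.0696)² = 0.00484
δP/P = √(0.00563) = 0.0751
P = 33.35 W, so δP = 0.0751 × 33.35 = 2.50 W.

2.50 W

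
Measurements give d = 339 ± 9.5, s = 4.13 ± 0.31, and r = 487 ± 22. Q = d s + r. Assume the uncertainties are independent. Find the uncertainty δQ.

Let p = d·s = 1400. δp/p = √((1·δd/d)² + (1·δs/s)²) = √(0.000785 + 0.00563) = 0.0801, so δp = 112.
Q = p + r: δQ = √(δp² + δr²) = √(12600 + 484) = 114

114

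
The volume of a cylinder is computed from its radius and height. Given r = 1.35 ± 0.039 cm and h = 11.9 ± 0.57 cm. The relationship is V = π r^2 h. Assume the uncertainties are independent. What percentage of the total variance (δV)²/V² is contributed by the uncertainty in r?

(δV/V)² = (2·δr/r)² + (1·δh/h)²
  r term: (2×0.0289)² = 0.00334
  h term: (1×0.0479)² = 0.00229
Total = 0.00563. Share from r = 0.00334/0.00563 = 0.593.

59.3%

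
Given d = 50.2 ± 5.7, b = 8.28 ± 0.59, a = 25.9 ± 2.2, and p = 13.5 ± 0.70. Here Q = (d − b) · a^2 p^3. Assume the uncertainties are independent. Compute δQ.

Let u = d − b = 41.9. δu = √(δd² + δb²) = √(32.5 + 0.348) = 5.73, so δu/u = 0.137.
Q is then a monomial in u, a, p:
δQ/Q = √((δu/u)² + (2·δa/a)² + (3·δp/p)²) = √(0.0187 + 0.0289 + 0.0242) = 0.268
Q = 6.92e+07, so δQ = 0.268 × 6.92e+07 = 1.85e+07.

1.85e+07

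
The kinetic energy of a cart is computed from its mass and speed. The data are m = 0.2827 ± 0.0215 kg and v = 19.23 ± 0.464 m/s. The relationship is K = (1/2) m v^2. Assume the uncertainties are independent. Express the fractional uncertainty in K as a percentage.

9.01%

Since K is a product/quotient, work with relative uncertainties:
  (1·δm/m)² = (1×0.0761)² = 0.00578;  (2·δv/v)² = (2×0.0241)² = 0.00233
δK/K = √(0.00811) = 0.0901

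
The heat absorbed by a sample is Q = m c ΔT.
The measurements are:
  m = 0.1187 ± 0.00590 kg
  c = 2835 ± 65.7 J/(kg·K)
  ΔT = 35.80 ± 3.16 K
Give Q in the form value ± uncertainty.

12050 ± 1250 J

For a monomial Q ∝ m, c, ΔT, fractional errors add in quadrature:
  (1·δm/m)² = (1×0.0497)² = 0.00247;  (1·δc/c)² = (1×0.0232)² = 0.000537;  (1·δΔT/ΔT)² = (1×0.0883)² = 0.00779
δQ/Q = √(0.0108) = 0.104
Q = 12050 J, so δQ = 0.104 × 12050 = 1250 J.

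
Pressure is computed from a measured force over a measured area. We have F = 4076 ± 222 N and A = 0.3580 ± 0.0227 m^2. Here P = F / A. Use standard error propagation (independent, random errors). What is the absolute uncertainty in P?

P is a product of powers, so relative uncertainties combine in quadrature:
  (1·δF/F)² = (1×0.0545)² = 0.00297;  (-1·δA/A)² = (-1×0.0634)² = 0.00402
δP/P = √(0.00699) = 0.0836
P = 11390 Pa, so δP = 0.0836 × 11390 = 952 Pa.

952 Pa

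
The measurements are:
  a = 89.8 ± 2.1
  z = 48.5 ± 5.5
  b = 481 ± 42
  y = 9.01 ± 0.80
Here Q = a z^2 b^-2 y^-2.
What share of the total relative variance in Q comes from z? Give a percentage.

(δQ/Q)² = (1·δa/a)² + (2·δz/z)² + (-2·δb/b)² + (-2·δy/y)²
  a term: (1×0.0234)² = 0.000547
  z term: (2×0.113)² = 0.0514
  b term: (-2×0.0873)² = 0.0305
  y term: (-2×0.0888)² = 0.0315
Total = 0.114. Share from z = 0.0514/0.114 = 0.451.

45.1%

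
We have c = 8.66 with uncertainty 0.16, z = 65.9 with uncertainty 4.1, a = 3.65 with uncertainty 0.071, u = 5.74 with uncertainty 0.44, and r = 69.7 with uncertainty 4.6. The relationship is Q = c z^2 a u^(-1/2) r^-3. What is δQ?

For a monomial Q ∝ c, z^2, a, u^(-1/2), r^-3, fractional errors add in quadrature:
  (1·δc/c)² = (1×0.0185)² = 0.000341;  (2·δz/z)² = (2×0.0622)² = 0.0155;  (1·δa/a)² = (1×0.0195)² = 0.000378;  (−½·δu/u)² = (-0.5×0.0767)² = 0.00147;  (-3·δr/r)² = (-3×0.0660)² = 0.0392
δQ/Q = √(0.0569) = 0.238
Q = 0.169, so δQ = 0.238 × 0.169 = 0.0404.

0.0404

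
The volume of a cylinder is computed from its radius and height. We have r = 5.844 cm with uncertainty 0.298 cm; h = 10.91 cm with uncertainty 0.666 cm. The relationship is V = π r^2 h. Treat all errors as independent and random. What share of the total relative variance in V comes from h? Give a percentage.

26.4%

(δV/V)² = (2·δr/r)² + (1·δh/h)²
  r term: (2×0.0510)² = 0.0104
  h term: (1×0.0610)² = 0.00373
Total = 0.0141. Share from h = 0.00373/0.0141 = 0.264.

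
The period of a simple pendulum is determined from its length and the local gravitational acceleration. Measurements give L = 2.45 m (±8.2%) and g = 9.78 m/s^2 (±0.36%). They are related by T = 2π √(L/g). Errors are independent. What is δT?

0.129 s

Each factor contributes (exponent × relative error)² to (δT/T)²:
  (½·δL/L)² = (0.5×0.0820)² = 0.00168;  (−½·δg/g)² = (-0.5×0.00360)² = 3.24e-06
δT/T = √(0.00168) = 0.0410
T = 3.14 s, so δT = 0.0410 × 3.14 = 0.129 s.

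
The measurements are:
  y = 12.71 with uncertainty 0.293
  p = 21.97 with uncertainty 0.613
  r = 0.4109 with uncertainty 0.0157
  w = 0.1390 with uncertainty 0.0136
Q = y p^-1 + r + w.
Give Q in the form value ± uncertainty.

Let h = y·p^-1 = 0.5785. δh/h = √((1·δy/y)² + (-1·δp/p)²) = √(0.000531 + 0.000779) = 0.0362, so δh = 0.0209.
Q = h + r + w: δQ = √(δh² + δr² + δw²) = √(0.000438 + 0.000246 + 0.000185) = 0.0295
Q = 1.128.

1.128 ± 0.0295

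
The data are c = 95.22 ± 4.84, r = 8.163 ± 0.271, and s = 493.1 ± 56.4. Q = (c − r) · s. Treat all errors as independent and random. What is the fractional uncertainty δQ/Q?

0.127

Let u = c − r = 87.06. δu = √(δc² + δr²) = √(23.4 + 0.0734) = 4.85, so δu/u = 0.0557.
Q is then a monomial in u, s:
δQ/Q = √((δu/u)² + (1·δs/s)²) = √(0.00310 + 0.0131) = 0.127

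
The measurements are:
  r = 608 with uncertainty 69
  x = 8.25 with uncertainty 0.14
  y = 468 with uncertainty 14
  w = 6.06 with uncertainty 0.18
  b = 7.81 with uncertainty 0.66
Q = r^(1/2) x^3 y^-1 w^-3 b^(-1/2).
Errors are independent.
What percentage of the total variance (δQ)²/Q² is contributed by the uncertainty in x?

(δQ/Q)² = (½·δr/r)² + (3·δx/x)² + (-1·δy/y)² + (-3·δw/w)² + (−½·δb/b)²
  r term: (0.5×0.113)² = 0.00322
  x term: (3×0.0170)² = 0.00259
  y term: (-1×0.0299)² = 0.000895
  w term: (-3×0.0297)² = 0.00794
  b term: (-0.5×0.0845)² = 0.00179
Total = 0.0164. Share from x = 0.00259/0.0164 = 0.158.

15.8%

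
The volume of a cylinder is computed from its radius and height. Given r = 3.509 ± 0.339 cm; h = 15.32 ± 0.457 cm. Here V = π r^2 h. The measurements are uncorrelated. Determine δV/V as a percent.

V is a product of powers, so relative uncertainties combine in quadrature:
  (2·δr/r)² = (2×0.0966)² = 0.0373;  (1·δh/h)² = (1×0.0298)² = 0.000890
δV/V = √(0.0382) = 0.196

19.6%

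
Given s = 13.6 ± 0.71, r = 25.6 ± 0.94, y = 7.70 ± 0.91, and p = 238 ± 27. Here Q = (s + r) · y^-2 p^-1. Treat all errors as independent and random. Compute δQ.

Let u = s + r = 39.2. δu = √(δs² + δr²) = √(0.504 + 0.884) = 1.18, so δu/u = 0.0301.
Q is then a monomial in u, y, p:
δQ/Q = √((δu/u)² + (-2·δy/y)² + (-1·δp/p)²) = √(0.000903 + 0.0559 + 0.0129) = 0.264
Q = 0.00278, so δQ = 0.264 × 0.00278 = 0.000733.

0.000733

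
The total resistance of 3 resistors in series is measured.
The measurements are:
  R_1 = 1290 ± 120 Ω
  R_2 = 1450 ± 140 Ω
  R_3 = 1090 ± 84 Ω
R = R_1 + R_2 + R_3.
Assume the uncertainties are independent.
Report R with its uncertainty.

For a sum/difference, combine absolute errors in quadrature:
  (δR_1)² = 14400;  (δR_2)² = 19600;  (δR_3)² = 7060
δR = √(41100) = 203 Ω
R = 3830 Ω.

3830 ± 203 Ω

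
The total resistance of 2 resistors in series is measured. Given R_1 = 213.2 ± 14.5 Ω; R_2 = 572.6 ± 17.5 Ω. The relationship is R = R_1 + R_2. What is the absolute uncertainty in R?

22.7 Ω

Absolute uncertainties add in quadrature for a linear combination:
  (δR_1)² = 210;  (δR_2)² = 306
δR = √(516) = 22.7 Ω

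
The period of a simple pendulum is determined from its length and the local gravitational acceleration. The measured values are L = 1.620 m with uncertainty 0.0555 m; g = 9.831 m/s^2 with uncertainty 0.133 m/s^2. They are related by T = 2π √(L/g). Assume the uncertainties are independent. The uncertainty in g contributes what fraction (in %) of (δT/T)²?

(δT/T)² = (½·δL/L)² + (−½·δg/g)²
  L term: (0.5×0.0343)² = 0.000293
  g term: (-0.5×0.0135)² = 4.58e-05
Total = 0.000339. Share from g = 4.58e-05/0.000339 = 0.135.

13.5%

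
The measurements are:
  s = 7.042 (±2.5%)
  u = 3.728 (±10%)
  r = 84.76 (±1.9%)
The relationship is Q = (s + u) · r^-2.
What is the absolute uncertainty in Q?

Let w = s + u = 10.77. δw = √(δs² + δu²) = √(0.0310 + 0.139) = 0.412, so δw/w = 0.0383.
Q is then a monomial in w, r:
δQ/Q = √((δw/w)² + (-2·δr/r)²) = √(0.00147 + 0.00144) = 0.0539
Q = 0.001499, so δQ = 0.0539 × 0.001499 = 8.09e-05.

8.09e-05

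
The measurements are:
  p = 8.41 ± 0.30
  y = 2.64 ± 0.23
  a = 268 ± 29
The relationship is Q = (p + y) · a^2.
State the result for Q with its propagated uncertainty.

(7.94 ± 1.74) × 10^5

Let u = p + y = 11.1. δu = √(δp² + δy²) = √(0.0900 + 0.0529) = 0.378, so δu/u = 0.0342.
Q is then a monomial in u, a:
δQ/Q = √((δu/u)² + (2·δa/a)²) = √(0.00117 + 0.0468) = 0.219
Q = 7.94e+05, so δQ = 0.219 × 7.94e+05 = 1.74e+05.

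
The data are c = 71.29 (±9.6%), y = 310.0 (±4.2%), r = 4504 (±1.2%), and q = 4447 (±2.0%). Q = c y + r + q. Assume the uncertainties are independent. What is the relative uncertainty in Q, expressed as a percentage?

7.47%

Let p = c·y = 22100. δp/p = √((1·δc/c)² + (1·δy/y)²) = √(0.00922 + 0.00176) = 0.105, so δp = 2320.
Q = p + r + q: δQ = √(δp² + δr² + δq²) = √(5.36e+06 + 2920 + 7910) = 2320
Q = 31050, so δQ/Q = 2320/31050 = 0.0747.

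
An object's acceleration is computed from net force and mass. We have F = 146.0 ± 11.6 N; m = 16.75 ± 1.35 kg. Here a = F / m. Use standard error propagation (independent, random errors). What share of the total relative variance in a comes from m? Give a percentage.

50.7%

(δa/a)² = (1·δF/F)² + (-1·δm/m)²
  F term: (1×0.0795)² = 0.00631
  m term: (-1×0.0806)² = 0.00650
Total = 0.0128. Share from m = 0.00650/0.0128 = 0.507.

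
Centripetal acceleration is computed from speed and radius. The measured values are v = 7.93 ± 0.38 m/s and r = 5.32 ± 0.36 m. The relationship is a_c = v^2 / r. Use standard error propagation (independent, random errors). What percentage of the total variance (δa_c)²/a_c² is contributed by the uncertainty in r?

33.3%

(δa_c/a_c)² = (2·δv/v)² + (-1·δr/r)²
  v term: (2×0.0479)² = 0.00919
  r term: (-1×0.0677)² = 0.00458
Total = 0.0138. Share from r = 0.00458/0.0138 = 0.333.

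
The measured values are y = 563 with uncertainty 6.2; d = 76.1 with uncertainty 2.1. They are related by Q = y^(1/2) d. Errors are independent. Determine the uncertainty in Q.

50.8

For a monomial Q ∝ y^(1/2), d, fractional errors add in quadrature:
  (½·δy/y)² = (0.5×0.0110)² = 3.03e-05;  (1·δd/d)² = (1×0.0276)² = 0.000761
δQ/Q = √(0.000792) = 0.0281
Q = 1810, so δQ = 0.0281 × 1810 = 50.8.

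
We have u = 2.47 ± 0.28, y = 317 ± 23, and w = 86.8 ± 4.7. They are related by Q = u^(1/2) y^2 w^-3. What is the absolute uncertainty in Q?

0.0544

For a monomial Q ∝ u^(1/2), y^2, w^-3, fractional errors add in quadrature:
  (½·δu/u)² = (0.5×0.113)² = 0.00321;  (2·δy/y)² = (2×0.0726)² = 0.0211;  (-3·δw/w)² = (-3×0.0541)² = 0.0264
δQ/Q = √(0.0507) = 0.225
Q = 0.241, so δQ = 0.225 × 0.241 = 0.0544.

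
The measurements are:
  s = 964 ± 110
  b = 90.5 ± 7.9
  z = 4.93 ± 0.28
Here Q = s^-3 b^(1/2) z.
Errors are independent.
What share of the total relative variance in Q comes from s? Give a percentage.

(δQ/Q)² = (-3·δs/s)² + (½·δb/b)² + (1·δz/z)²
  s term: (-3×0.114)² = 0.117
  b term: (0.5×0.0873)² = 0.00191
  z term: (1×0.0568)² = 0.00323
Total = 0.122. Share from s = 0.117/0.122 = 0.958.

95.8%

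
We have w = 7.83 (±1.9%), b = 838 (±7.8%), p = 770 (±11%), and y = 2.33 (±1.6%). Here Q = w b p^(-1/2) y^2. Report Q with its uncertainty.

For a monomial Q ∝ w, b, p^(-1/2), y^2, fractional errors add in quadrature:
  (1·δw/w)² = (1×0.0190)² = 0.000361;  (1·δb/b)² = (1×0.0780)² = 0.00608;  (−½·δp/p)² = (-0.5×0.110)² = 0.00302;  (2·δy/y)² = (2×0.0160)² = 0.00102
δQ/Q = √(0.0105) = 0.102
Q = 1280, so δQ = 0.102 × 1280 = 132.

1280 ± 132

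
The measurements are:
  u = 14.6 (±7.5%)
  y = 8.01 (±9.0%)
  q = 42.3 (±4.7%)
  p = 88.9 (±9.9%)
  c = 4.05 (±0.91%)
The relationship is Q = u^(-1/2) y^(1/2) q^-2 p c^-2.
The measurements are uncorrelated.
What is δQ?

0.000336

Q is a product of powers, so relative uncertainties combine in quadrature:
  (−½·δu/u)² = (-0.5×0.0750)² = 0.00141;  (½·δy/y)² = (0.5×0.0900)² = 0.00202;  (-2·δq/q)² = (-2×0.0470)² = 0.00884;  (1·δp/p)² = (1×0.0990)² = 0.00980;  (-2·δc/c)² = (-2×0.00910)² = 0.000331
δQ/Q = √(0.0224) = 0.150
Q = 0.00224, so δQ = 0.150 × 0.00224 = 0.000336.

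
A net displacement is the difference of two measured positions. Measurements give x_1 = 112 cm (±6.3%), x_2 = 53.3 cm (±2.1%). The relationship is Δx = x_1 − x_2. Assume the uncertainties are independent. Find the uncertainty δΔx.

Δx is a linear combination, so absolute uncertainties add in quadrature:
  (δx_1)² = 49.8;  (δx_2)² = 1.25
δΔx = √(51.0) = 7.14 cm

7.14 cm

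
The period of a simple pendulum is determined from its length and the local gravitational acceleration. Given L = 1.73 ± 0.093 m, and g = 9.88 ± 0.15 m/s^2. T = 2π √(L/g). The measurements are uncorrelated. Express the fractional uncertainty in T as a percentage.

For a monomial T ∝ L^(1/2), g^(-1/2), fractional errors add in quadrature:
  (½·δL/L)² = (0.5×0.0538)² = 0.000722;  (−½·δg/g)² = (-0.5×0.0152)² = 5.76e-05
δT/T = √(0.000780) = 0.0279

2.79%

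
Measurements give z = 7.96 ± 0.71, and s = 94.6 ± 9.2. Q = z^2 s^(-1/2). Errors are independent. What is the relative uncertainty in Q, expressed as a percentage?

Products/powers → add relative errors in quadrature, weighted by exponent:
  (2·δz/z)² = (2×0.0892)² = 0.0318;  (−½·δs/s)² = (-0.5×0.0973)² = 0.00236
δQ/Q = √(0.0342) = 0.185

18.5%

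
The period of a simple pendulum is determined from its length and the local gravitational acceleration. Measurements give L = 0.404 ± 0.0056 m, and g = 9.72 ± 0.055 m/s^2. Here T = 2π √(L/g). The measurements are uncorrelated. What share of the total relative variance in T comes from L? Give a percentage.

85.7%

(δT/T)² = (½·δL/L)² + (−½·δg/g)²
  L term: (0.5×0.0139)² = 4.8e-05
  g term: (-0.5×0.00566)² = 8e-06
Total = 5.6e-05. Share from L = 4.8e-05/5.6e-05 = 0.857.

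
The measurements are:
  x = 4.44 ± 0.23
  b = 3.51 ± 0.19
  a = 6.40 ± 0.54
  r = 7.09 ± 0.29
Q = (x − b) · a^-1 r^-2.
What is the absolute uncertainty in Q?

0.000988

Let u = x − b = 0.930. δu = √(δx² + δb²) = √(0.0529 + 0.0361) = 0.298, so δu/u = 0.321.
Q is then a monomial in u, a, r:
δQ/Q = √((δu/u)² + (-1·δa/a)² + (-2·δr/r)²) = √(0.103 + 0.00712 + 0.00669) = 0.342
Q = 0.00289, so δQ = 0.342 × 0.00289 = 0.000988.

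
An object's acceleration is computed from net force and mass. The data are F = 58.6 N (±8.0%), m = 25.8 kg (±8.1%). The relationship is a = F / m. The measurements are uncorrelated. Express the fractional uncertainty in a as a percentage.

Relative error in a monomial: (δa/a)² = Σ (nᵢ · δxᵢ/xᵢ)².
  (1·δF/F)² = (1×0.0800)² = 0.00640;  (-1·δm/m)² = (-1×0.0810)² = 0.00656
δa/a = √(0.0130) = 0.114

11.4%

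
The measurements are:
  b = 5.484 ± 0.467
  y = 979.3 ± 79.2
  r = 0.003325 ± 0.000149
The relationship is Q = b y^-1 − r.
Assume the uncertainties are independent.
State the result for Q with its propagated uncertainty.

0.002275 ± 0.000674

Let p = b·y^-1 = 0.005600. δp/p = √((1·δb/b)² + (-1·δy/y)²) = √(0.00725 + 0.00654) = 0.117, so δp = 0.000658.
Q = p − r: δQ = √(δp² + δr²) = √(4.33e-07 + 2.22e-08) = 0.000674
Q = 0.002275.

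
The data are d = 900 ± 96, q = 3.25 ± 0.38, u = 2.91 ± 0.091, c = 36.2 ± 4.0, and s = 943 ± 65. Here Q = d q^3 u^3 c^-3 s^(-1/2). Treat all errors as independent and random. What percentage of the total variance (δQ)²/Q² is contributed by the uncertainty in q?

48.4%

(δQ/Q)² = (1·δd/d)² + (3·δq/q)² + (3·δu/u)² + (-3·δc/c)² + (−½·δs/s)²
  d term: (1×0.107)² = 0.0114
  q term: (3×0.117)² = 0.123
  u term: (3×0.0313)² = 0.00880
  c term: (-3×0.110)² = 0.110
  s term: (-0.5×0.0689)² = 0.00119
Total = 0.254. Share from q = 0.123/0.254 = 0.484.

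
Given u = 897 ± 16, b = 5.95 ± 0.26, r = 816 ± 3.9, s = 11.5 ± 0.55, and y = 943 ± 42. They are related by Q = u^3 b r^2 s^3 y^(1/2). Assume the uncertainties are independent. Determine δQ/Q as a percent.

16.1%

Each factor contributes (exponent × relative error)² to (δQ/Q)²:
  (3·δu/u)² = (3×0.0178)² = 0.00286;  (1·δb/b)² = (1×0.0437)² = 0.00191;  (2·δr/r)² = (2×0.00478)² = 9.14e-05;  (3·δs/s)² = (3×0.0478)² = 0.0206;  (½·δy/y)² = (0.5×0.0445)² = 0.000496
δQ/Q = √(0.0259) = 0.161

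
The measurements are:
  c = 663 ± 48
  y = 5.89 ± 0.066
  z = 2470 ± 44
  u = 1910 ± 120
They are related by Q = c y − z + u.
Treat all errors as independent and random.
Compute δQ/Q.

0.0937

Let p = c·y = 3910. δp/p = √((1·δc/c)² + (1·δy/y)²) = √(0.00524 + 0.000126) = 0.0733, so δp = 286.
Q = p − z + u: δQ = √(δp² + δz² + δu²) = √(81800 + 1940 + 14400) = 313
Q = 3350, so δQ/Q = 313/3350 = 0.0937.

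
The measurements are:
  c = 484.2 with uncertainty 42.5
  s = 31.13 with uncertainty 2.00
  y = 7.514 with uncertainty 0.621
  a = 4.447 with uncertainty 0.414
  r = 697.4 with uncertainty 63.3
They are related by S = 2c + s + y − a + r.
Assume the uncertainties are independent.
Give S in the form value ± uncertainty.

1700 ± 106

For a sum/difference, combine absolute errors in quadrature:
  (2·δc)² = 7220;  (δs)² = 4.00;  (δy)² = 0.386;  (δa)² = 0.171;  (δr)² = 4010
δS = √(11200) = 106
S = 1700.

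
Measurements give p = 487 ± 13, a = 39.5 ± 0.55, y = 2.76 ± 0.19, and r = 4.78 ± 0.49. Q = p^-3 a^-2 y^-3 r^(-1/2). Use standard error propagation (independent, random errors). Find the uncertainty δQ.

Since Q is a product/quotient, work with relative uncertainties:
  (-3·δp/p)² = (-3×0.0267)² = 0.00641;  (-2·δa/a)² = (-2×0.0139)² = 0.000776;  (-3·δy/y)² = (-3×0.0688)² = 0.0427;  (−½·δr/r)² = (-0.5×0.103)² = 0.00263
δQ/Q = √(0.0525) = 0.229
Q = 1.21e-13, so δQ = 0.229 × 1.21e-13 = 2.77e-14.

2.77e-14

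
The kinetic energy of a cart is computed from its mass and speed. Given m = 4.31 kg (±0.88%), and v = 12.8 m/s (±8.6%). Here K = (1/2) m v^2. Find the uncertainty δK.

60.8 J

Products/powers → add relative errors in quadrature, weighted by exponent:
  (1·δm/m)² = (1×0.00880)² = 7.74e-05;  (2·δv/v)² = (2×0.0860)² = 0.0296
δK/K = √(0.0297) = 0.172
K = 353 J, so δK = 0.172 × 353 = 60.8 J.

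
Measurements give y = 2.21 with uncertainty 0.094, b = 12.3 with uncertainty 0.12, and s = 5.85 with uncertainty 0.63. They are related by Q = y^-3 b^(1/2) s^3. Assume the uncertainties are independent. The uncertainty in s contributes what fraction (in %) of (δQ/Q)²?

86.5%

(δQ/Q)² = (-3·δy/y)² + (½·δb/b)² + (3·δs/s)²
  y term: (-3×0.0425)² = 0.0163
  b term: (0.5×0.00976)² = 2.38e-05
  s term: (3×0.108)² = 0.104
Total = 0.121. Share from s = 0.104/0.121 = 0.865.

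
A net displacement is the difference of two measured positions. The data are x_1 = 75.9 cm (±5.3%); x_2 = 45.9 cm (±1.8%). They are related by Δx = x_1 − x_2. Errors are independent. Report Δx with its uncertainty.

30.0 ± 4.11 cm

Each term contributes (cᵢ δxᵢ)² to (δΔx)²:
  (δx_1)² = 16.2;  (δx_2)² = 0.683
δΔx = √(16.9) = 4.11 cm
Δx = 30.0 cm.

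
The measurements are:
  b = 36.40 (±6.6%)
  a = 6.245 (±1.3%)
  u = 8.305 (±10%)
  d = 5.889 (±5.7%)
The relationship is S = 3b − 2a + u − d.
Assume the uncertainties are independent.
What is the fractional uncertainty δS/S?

0.0733

S is a linear combination, so absolute uncertainties add in quadrature:
  (3·δb)² = 51.9;  (2·δa)² = 0.0264;  (δu)² = 0.690;  (δd)² = 0.113
δS = √(52.8) = 7.26
S = 99.13, so δS/S = 7.26/99.13 = 0.0733.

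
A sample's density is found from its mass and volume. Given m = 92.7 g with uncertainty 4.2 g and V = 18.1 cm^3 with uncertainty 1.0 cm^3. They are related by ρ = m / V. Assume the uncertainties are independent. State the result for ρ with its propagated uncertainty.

5.12 ± 0.366 g/cm^3

Relative error in a monomial: (δρ/ρ)² = Σ (nᵢ · δxᵢ/xᵢ)².
  (1·δm/m)² = (1×0.0453)² = 0.00205;  (-1·δV/V)² = (-1×0.0552)² = 0.00305
δρ/ρ = √(0.00511) = 0.0715
ρ = 5.12 g/cm^3, so δρ = 0.0715 × 5.12 = 0.366 g/cm^3.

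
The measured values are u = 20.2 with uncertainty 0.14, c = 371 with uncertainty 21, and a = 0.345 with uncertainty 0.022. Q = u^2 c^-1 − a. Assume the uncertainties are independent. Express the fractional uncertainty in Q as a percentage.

8.98%

Let p = u^2·c^-1 = 1.10. δp/p = √((2·δu/u)² + (-1·δc/c)²) = √(0.000192 + 0.00320) = 0.0583, so δp = 0.0641.
Q = p − a: δQ = √(δp² + δa²) = √(0.00411 + 0.000484) = 0.0678
Q = 0.755, so δQ/Q = 0.0678/0.755 = 0.0898.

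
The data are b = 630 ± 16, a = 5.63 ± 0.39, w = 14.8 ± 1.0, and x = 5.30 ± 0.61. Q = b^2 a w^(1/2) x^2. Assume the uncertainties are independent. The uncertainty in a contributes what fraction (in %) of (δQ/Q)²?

7.80%

(δQ/Q)² = (2·δb/b)² + (1·δa/a)² + (½·δw/w)² + (2·δx/x)²
  b term: (2×0.0254)² = 0.00258
  a term: (1×0.0693)² = 0.00480
  w term: (0.5×0.0676)² = 0.00114
  x term: (2×0.115)² = 0.0530
Total = 0.0615. Share from a = 0.00480/0.0615 = 0.0780.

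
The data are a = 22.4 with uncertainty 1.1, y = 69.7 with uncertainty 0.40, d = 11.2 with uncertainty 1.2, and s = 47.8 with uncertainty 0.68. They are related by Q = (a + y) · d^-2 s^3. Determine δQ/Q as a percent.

21.9%

Let u = a + y = 92.1. δu = √(δa² + δy²) = √(1.21 + 0.160) = 1.17, so δu/u = 0.0127.
Q is then a monomial in u, d, s:
δQ/Q = √((δu/u)² + (-2·δd/d)² + (3·δs/s)²) = √(0.000162 + 0.0459 + 0.00182) = 0.219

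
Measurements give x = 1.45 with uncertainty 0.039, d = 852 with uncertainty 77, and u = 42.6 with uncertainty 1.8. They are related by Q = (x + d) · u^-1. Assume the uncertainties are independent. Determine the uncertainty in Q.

Let w = x + d = 853. δw = √(δx² + δd²) = √(0.00152 + 5930) = 77.0, so δw/w = 0.0902.
Q is then a monomial in w, u:
δQ/Q = √((δw/w)² + (-1·δu/u)²) = √(0.00814 + 0.00179) = 0.0996
Q = 20.0, so δQ = 0.0996 × 20.0 = 2.00.

2.00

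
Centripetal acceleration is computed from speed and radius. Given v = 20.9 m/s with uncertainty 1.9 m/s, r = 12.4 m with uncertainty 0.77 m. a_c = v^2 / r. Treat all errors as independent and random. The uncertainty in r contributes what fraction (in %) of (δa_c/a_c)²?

(δa_c/a_c)² = (2·δv/v)² + (-1·δr/r)²
  v term: (2×0.0909)² = 0.0331
  r term: (-1×0.0621)² = 0.00386
Total = 0.0369. Share from r = 0.00386/0.0369 = 0.104.

10.4%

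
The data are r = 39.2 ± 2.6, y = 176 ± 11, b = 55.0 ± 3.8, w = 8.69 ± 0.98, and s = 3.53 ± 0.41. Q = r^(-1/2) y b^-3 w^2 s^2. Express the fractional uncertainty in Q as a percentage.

39.1%

For a monomial Q ∝ r^(-1/2), y, b^-3, w^2, s^2, fractional errors add in quadrature:
  (−½·δr/r)² = (-0.5×0.0663)² = 0.00110;  (1·δy/y)² = (1×0.0625)² = 0.00391;  (-3·δb/b)² = (-3×0.0691)² = 0.0430;  (2·δw/w)² = (2×0.113)² = 0.0509;  (2·δs/s)² = (2×0.116)² = 0.0540
δQ/Q = √(0.153) = 0.391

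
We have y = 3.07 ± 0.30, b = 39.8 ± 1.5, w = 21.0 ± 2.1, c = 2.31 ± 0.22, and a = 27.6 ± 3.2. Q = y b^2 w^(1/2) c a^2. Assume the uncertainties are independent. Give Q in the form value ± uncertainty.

(3.92 ± 1.11) × 10^7

Relative error in a monomial: (δQ/Q)² = Σ (nᵢ · δxᵢ/xᵢ)².
  (1·δy/y)² = (1×0.0977)² = 0.00955;  (2·δb/b)² = (2×0.0377)² = 0.00568;  (½·δw/w)² = (0.5×0.100)² = 0.00250;  (1·δc/c)² = (1×0.0952)² = 0.00907;  (2·δa/a)² = (2×0.116)² = 0.0538
δQ/Q = √(0.0806) = 0.284
Q = 3.92e+07, so δQ = 0.284 × 3.92e+07 = 1.11e+07.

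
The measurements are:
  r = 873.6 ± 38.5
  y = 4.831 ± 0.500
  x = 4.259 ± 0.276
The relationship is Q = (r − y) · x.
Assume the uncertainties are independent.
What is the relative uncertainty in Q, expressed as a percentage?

Let u = r − y = 868.8. δu = √(δr² + δy²) = √(1480 + 0.250) = 38.5, so δu/u = 0.0443.
Q is then a monomial in u, x:
δQ/Q = √((δu/u)² + (1·δx/x)²) = √(0.00196 + 0.00420) = 0.0785

7.85%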